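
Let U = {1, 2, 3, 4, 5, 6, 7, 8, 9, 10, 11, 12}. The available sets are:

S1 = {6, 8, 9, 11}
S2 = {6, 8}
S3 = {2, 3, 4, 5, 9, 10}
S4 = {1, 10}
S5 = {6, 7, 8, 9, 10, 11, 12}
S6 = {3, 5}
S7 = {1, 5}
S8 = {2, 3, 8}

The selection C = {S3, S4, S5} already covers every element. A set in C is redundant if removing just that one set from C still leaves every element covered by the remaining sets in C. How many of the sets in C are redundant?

Drop S3: 2, 3, 4, 5 uncovered — not redundant.
Drop S4: 1 uncovered — not redundant.
Drop S5: 6, 7, 8, 11, … uncovered — not redundant.
None of the sets in C is redundant.

0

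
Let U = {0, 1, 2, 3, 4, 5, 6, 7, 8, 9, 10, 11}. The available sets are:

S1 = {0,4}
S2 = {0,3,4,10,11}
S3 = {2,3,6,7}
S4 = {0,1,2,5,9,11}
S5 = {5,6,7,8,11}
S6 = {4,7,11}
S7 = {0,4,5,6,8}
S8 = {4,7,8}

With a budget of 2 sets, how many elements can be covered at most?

9

Choosing S2, S4 covers {0, 1, 2, 3, 4, 5, 9, 10, 11} — 9 elements.
No choice of 2 sets does better; here 6, 7, 8 are left uncovered.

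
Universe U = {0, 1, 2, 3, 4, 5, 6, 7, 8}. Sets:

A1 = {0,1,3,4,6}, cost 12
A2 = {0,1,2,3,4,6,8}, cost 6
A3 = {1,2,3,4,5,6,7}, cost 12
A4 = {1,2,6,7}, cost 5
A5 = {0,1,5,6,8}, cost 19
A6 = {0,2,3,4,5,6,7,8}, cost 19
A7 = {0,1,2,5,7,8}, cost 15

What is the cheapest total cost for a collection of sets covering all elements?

18

A2, A3 cover every element at cost 6 + 12 = 18.
Any cover uses at least 2 sets; among all covering selections none totals below 18.
Greedy by coverage-per-cost would pick A2, A4, A3 for 23 — worse than the optimum 18.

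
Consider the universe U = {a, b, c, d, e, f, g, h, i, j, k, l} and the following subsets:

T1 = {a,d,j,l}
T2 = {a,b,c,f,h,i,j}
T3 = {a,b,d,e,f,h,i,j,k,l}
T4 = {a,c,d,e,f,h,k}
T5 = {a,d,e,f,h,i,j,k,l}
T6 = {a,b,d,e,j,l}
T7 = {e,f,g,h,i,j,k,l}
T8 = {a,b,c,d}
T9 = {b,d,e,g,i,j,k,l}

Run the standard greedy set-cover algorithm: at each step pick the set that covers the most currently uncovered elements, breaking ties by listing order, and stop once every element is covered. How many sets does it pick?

3

Pick 1: T3 covers 10 new elements (a, b, d, e, f, h, i, j, k, l).
Pick 2: T2 covers 1 new elements (c).
Pick 3: T7 covers 1 new elements (g).
Greedy uses 3 sets. (The true minimum is 2.)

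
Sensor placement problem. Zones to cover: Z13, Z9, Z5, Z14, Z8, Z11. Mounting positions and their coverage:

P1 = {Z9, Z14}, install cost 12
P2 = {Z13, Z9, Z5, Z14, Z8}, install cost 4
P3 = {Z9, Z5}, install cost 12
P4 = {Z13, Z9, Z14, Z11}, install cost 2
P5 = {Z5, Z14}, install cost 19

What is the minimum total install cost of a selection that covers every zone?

P2, P4 cover every zone at install cost 4 + 2 = 6.
Any cover uses at least 2 sensor positions; among all covering selections none totals below 6.

6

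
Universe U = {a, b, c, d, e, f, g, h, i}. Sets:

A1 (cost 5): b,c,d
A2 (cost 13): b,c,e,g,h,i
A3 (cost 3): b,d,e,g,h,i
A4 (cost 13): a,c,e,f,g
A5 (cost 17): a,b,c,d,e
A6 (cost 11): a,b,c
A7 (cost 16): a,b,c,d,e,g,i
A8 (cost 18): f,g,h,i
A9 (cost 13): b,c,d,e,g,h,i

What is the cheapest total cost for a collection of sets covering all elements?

16

A3, A4 cover every element at cost 3 + 13 = 16.
Any cover uses at least 2 sets; among all covering selections none totals below 16.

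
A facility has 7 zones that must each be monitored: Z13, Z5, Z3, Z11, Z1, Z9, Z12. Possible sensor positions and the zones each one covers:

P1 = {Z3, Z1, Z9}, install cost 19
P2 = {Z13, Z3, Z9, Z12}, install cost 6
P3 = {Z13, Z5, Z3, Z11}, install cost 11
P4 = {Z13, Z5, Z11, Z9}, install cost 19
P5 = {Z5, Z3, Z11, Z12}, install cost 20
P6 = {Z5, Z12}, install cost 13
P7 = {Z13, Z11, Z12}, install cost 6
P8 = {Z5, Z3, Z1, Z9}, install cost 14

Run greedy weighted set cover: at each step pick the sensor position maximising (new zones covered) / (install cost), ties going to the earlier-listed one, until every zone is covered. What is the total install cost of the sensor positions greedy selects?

Pick 1: P2 adds 4 new (Z13, Z3, Z9, Z12) at install cost 6 (ratio 4/6).
Pick 2: P3 adds 2 new (Z5, Z11) at install cost 11 (ratio 2/11).
Pick 3: P8 adds 1 new (Z1) at install cost 14 (ratio 1/14).
Greedy total install cost: 6 + 11 + 14 = 31. (The true optimum is 20, so greedy overshoots here.)

31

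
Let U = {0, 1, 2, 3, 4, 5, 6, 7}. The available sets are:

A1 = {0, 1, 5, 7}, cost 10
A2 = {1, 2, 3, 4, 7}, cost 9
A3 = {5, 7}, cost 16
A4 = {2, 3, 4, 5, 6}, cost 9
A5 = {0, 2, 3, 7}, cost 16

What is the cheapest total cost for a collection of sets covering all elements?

19

A1, A4 cover every element at cost 10 + 9 = 19.
Any cover uses at least 2 sets; among all covering selections none totals below 19.
Greedy by coverage-per-cost would pick A2, A4, A1 for 28 — worse than the optimum 19.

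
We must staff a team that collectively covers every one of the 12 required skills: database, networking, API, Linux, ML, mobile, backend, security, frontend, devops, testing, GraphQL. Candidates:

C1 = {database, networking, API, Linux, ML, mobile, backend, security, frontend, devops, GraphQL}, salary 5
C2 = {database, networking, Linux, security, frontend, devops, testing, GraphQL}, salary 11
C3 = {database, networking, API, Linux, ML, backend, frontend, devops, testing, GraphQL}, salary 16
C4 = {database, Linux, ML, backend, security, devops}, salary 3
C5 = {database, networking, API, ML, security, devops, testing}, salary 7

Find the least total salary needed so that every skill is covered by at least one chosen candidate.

C1, C5 cover every skill at salary 5 + 7 = 12.
Any cover uses at least 2 candidates; among all covering selections none totals below 12.

12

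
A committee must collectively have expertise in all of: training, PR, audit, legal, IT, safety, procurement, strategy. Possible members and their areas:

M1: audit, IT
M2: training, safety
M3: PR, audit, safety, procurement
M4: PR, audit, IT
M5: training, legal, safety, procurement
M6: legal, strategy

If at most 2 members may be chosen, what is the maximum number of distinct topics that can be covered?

7

Choosing M4, M5 covers {training, PR, audit, legal, IT, safety, procurement} — 7 topics.
No choice of 2 members does better; here strategy is left uncovered.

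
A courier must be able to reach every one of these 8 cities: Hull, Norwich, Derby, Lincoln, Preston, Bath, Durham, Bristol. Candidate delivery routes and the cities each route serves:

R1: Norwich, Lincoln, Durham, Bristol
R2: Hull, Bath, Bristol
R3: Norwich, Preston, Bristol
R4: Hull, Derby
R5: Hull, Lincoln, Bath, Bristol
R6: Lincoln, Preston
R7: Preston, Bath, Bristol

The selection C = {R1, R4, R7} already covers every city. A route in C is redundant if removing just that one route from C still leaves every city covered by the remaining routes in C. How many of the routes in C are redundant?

Drop R1: Norwich, Lincoln, Durham uncovered — not redundant.
Drop R4: Hull, Derby uncovered — not redundant.
Drop R7: Preston, Bath uncovered — not redundant.
None of the routes in C is redundant.

0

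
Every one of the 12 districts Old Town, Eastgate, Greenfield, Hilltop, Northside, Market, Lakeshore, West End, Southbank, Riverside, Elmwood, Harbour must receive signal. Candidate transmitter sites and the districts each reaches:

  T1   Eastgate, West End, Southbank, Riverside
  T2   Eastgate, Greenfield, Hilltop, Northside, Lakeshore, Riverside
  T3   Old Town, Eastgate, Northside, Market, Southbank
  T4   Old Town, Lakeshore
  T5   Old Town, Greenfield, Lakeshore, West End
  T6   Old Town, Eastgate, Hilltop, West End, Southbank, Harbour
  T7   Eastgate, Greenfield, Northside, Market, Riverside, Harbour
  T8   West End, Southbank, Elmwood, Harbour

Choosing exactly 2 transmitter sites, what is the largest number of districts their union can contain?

Choosing T2, T6 covers {Old Town, Eastgate, Greenfield, Hilltop, Northside, Lakeshore, West End, Southbank, Riverside, Harbour} — 10 districts.
No choice of 2 transmitter sites does better; here Market, Elmwood are left uncovered.

10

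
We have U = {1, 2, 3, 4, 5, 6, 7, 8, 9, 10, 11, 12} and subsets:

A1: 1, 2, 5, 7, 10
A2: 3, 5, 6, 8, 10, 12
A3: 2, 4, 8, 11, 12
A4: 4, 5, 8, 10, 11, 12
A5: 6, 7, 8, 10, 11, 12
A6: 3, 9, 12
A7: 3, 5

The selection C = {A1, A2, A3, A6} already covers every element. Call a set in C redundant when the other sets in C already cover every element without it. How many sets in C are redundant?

Drop A1: 1, 7 uncovered — not redundant.
Drop A2: 6 uncovered — not redundant.
Drop A3: 4, 11 uncovered — not redundant.
Drop A6: 9 uncovered — not redundant.
None of the sets in C is redundant.

0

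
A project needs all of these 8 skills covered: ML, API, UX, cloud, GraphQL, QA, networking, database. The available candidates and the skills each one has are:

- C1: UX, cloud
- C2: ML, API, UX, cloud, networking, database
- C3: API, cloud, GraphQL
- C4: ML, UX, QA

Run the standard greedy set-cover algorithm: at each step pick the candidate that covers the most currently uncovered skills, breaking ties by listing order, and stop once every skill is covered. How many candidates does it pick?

Pick 1: C2 covers 6 new skills (ML, API, UX, cloud, networking, database).
Pick 2: C3 covers 1 new skills (GraphQL).
Pick 3: C4 covers 1 new skills (QA).
Greedy uses 3 candidates.

3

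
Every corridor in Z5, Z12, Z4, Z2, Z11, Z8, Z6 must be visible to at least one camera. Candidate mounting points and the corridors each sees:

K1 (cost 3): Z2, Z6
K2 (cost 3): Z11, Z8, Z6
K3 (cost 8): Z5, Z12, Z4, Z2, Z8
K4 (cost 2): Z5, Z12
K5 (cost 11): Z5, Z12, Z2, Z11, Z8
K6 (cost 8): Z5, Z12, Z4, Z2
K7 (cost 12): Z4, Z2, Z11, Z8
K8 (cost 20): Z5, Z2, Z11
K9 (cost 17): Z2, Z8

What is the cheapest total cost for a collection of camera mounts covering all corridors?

K2, K3 cover every corridor at cost 3 + 8 = 11.
Any cover uses at least 2 camera mounts; among all covering selections none totals below 11.
Greedy by coverage-per-cost would pick K2, K4, K1, K3 for 16 — worse than the optimum 11.

11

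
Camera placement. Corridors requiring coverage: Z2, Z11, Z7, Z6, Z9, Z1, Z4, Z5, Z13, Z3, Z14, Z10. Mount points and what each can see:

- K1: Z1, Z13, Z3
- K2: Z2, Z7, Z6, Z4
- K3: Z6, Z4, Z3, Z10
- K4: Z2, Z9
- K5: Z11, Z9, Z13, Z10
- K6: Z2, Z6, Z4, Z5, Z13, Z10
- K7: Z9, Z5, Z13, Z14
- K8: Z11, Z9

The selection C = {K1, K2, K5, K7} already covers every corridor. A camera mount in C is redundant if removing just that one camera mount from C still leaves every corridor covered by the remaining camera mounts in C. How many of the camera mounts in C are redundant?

Drop K1: Z1, Z3 uncovered — not redundant.
Drop K2: Z2, Z7, Z6, Z4 uncovered — not redundant.
Drop K5: Z11, Z10 uncovered — not redundant.
Drop K7: Z5, Z14 uncovered — not redundant.
None of the camera mounts in C is redundant.

0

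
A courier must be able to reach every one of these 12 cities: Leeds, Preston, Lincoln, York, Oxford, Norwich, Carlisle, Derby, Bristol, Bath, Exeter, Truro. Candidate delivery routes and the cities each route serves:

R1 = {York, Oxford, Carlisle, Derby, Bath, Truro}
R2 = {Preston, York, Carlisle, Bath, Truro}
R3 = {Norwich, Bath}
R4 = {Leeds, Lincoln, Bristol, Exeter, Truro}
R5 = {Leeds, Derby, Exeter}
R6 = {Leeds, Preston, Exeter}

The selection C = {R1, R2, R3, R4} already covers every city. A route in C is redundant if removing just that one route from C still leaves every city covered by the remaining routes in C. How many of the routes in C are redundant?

Drop R1: Oxford, Derby uncovered — not redundant.
Drop R2: Preston uncovered — not redundant.
Drop R3: Norwich uncovered — not redundant.
Drop R4: Leeds, Lincoln, Bristol, Exeter uncovered — not redundant.
None of the routes in C is redundant.

0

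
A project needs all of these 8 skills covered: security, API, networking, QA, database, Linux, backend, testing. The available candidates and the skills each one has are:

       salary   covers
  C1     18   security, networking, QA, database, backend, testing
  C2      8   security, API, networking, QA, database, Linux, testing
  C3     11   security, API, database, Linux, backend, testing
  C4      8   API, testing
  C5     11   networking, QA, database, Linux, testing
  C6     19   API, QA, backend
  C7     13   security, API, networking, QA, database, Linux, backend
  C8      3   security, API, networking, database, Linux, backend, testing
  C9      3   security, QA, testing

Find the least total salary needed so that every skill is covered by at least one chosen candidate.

6

C8, C9 cover every skill at salary 3 + 3 = 6.
Any cover uses at least 2 candidates; among all covering selections none totals below 6.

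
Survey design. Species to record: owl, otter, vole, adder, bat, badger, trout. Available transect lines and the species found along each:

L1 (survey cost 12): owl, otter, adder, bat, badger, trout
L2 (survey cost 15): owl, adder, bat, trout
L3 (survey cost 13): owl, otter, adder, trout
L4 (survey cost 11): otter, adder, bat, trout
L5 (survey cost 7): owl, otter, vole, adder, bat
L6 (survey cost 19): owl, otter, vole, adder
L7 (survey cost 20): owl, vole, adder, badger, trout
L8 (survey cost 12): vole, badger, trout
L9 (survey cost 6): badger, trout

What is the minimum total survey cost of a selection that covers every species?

13

L5, L9 cover every species at survey cost 7 + 6 = 13.
Any cover uses at least 2 transects; among all covering selections none totals below 13.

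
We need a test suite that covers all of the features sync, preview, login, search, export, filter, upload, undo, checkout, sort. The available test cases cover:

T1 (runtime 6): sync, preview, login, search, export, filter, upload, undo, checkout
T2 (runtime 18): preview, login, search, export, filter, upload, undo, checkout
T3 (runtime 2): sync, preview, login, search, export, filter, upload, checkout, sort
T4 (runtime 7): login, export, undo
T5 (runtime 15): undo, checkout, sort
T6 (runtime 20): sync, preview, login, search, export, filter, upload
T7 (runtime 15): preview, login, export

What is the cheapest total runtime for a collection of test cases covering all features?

8

T1, T3 cover every feature at runtime 6 + 2 = 8.
Any cover uses at least 2 test cases; among all covering selections none totals below 8.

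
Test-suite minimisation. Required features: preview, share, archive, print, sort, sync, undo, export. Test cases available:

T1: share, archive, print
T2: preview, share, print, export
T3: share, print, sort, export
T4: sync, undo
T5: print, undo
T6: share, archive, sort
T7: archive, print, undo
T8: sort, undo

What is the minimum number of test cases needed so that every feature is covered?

3

T2, T4, T6 together cover {preview, share, archive, print, sort, sync, undo, export} — every feature.
No 2 of the 8 test cases cover everything (all 28 pairs fall short), so 3 is minimum.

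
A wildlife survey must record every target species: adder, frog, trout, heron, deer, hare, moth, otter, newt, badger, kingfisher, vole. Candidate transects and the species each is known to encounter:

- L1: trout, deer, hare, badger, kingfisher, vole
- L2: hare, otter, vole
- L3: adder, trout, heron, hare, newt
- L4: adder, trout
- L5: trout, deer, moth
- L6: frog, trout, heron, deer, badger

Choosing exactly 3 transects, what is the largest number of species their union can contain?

10

Choosing L1, L2, L3 covers {adder, trout, heron, deer, hare, otter, newt, badger, kingfisher, vole} — 10 species.
No choice of 3 transects does better; here frog, moth are left uncovered.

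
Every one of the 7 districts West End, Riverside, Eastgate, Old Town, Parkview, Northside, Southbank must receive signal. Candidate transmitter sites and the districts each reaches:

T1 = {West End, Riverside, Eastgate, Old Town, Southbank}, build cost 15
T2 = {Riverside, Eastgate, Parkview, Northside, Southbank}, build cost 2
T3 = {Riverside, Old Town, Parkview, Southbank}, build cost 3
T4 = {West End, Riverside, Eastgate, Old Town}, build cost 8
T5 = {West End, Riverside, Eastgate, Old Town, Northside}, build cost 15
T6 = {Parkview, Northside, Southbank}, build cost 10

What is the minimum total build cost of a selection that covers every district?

T2, T4 cover every district at build cost 2 + 8 = 10.
Any cover uses at least 2 transmitter sites; among all covering selections none totals below 10.
Greedy by coverage-per-build cost would pick T2, T3, T4 for 13 — worse than the optimum 10.

10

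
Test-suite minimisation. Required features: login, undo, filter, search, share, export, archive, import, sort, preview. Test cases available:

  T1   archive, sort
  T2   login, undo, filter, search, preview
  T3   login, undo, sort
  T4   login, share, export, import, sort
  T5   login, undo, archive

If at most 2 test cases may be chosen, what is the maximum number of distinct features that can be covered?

Choosing T2, T4 covers {login, undo, filter, search, share, export, import, sort, preview} — 9 features.
No choice of 2 test cases does better; here archive is left uncovered.

9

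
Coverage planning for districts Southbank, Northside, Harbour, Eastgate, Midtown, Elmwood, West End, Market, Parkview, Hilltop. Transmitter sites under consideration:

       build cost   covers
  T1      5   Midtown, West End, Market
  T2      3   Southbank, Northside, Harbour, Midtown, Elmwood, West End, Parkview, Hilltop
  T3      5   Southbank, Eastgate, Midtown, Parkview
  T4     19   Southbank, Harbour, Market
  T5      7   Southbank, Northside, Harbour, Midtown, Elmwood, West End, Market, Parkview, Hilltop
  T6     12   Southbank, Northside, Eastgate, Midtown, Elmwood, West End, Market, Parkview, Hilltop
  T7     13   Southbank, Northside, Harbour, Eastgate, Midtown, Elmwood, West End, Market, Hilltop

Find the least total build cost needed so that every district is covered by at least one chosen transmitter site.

T3, T5 cover every district at build cost 5 + 7 = 12.
Any cover uses at least 2 transmitter sites; among all covering selections none totals below 12.
Greedy by coverage-per-build cost would pick T2, T1, T3 for 13 — worse than the optimum 12.

12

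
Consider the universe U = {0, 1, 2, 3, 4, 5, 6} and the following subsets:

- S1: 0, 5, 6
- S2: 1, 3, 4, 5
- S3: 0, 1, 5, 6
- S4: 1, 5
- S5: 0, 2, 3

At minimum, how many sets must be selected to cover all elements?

3

S1, S2, S5 together cover {0, 1, 2, 3, 4, 5, 6} — every element.
No 2 of the 5 sets cover everything (all 10 pairs fall short), so 3 is minimum.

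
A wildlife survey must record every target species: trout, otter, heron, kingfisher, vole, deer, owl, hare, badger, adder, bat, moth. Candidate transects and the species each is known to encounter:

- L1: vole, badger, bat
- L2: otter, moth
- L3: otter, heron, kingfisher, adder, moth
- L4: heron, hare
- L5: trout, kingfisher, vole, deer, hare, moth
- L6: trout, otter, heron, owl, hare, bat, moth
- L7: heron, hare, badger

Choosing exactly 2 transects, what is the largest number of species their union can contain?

10

Choosing L5, L6 covers {trout, otter, heron, kingfisher, vole, deer, owl, hare, bat, moth} — 10 species.
No choice of 2 transects does better; here badger, adder are left uncovered.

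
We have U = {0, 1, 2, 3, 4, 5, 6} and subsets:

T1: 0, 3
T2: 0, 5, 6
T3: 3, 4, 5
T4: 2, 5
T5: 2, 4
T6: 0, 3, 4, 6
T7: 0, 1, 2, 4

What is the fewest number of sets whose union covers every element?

T1, T2, T7 together cover {0, 1, 2, 3, 4, 5, 6} — every element.
No 2 of the 7 sets cover everything (all 21 pairs fall short), so 3 is minimum.

3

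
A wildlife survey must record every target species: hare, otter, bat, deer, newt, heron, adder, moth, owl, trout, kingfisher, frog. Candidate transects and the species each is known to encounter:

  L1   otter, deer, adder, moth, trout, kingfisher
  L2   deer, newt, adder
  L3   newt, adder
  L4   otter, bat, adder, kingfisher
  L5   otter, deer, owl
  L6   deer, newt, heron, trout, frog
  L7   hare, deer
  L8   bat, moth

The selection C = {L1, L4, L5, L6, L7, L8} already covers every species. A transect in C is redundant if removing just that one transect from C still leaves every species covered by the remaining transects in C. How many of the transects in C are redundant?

Drop L1: the rest still cover every species — redundant.
Drop L4: the rest still cover every species — redundant.
Drop L5: owl uncovered — not redundant.
Drop L6: newt, heron, frog uncovered — not redundant.
Drop L7: hare uncovered — not redundant.
Drop L8: the rest still cover every species — redundant.
3 redundant: L1, L4, L8.

3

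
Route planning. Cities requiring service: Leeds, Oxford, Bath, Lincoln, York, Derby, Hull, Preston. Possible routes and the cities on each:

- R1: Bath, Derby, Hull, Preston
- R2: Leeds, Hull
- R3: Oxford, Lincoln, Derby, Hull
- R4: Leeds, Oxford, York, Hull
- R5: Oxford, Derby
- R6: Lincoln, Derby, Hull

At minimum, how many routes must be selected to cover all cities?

3

R1, R3, R4 together cover {Leeds, Oxford, Bath, Lincoln, York, Derby, Hull, Preston} — every city.
No 2 of the 6 routes cover everything (all 15 pairs fall short), so 3 is minimum.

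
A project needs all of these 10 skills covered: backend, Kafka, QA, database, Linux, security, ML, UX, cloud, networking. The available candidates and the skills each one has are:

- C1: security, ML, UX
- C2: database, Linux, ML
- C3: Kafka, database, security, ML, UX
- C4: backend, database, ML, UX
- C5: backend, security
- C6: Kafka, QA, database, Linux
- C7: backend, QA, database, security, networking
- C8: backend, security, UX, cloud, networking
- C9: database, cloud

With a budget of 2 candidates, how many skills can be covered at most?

Choosing C6, C8 covers {backend, Kafka, QA, database, Linux, security, UX, cloud, networking} — 9 skills.
No choice of 2 candidates does better; here ML is left uncovered.

9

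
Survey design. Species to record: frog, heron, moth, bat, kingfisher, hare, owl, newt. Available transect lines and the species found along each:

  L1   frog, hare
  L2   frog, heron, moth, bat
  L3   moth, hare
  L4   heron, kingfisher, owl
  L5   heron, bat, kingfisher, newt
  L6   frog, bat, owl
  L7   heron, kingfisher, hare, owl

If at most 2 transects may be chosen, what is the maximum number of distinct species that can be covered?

7

Choosing L2, L7 covers {frog, heron, moth, bat, kingfisher, hare, owl} — 7 species.
No choice of 2 transects does better; here newt is left uncovered.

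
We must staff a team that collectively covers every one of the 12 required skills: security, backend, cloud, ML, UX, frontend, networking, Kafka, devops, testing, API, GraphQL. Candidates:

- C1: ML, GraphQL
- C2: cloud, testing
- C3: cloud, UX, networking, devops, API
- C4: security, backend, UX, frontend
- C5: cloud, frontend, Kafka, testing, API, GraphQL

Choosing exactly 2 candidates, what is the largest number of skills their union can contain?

9

Choosing C3, C5 covers {cloud, UX, frontend, networking, Kafka, devops, testing, API, GraphQL} — 9 skills.
No choice of 2 candidates does better; here security, backend, ML are left uncovered.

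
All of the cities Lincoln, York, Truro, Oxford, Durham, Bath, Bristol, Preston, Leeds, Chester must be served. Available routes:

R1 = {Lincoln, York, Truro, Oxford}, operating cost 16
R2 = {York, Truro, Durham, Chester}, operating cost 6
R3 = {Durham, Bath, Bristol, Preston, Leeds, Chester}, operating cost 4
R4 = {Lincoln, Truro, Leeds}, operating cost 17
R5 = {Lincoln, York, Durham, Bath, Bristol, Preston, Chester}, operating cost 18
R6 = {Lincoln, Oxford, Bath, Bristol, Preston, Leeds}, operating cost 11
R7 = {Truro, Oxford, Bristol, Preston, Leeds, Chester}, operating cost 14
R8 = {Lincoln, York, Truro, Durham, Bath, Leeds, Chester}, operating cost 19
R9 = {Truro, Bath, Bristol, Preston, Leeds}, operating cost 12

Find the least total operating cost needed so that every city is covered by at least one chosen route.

17

R2, R6 cover every city at operating cost 6 + 11 = 17.
Any cover uses at least 2 routes; among all covering selections none totals below 17.
Greedy by coverage-per-operating cost would pick R3, R2, R6 for 21 — worse than the optimum 17.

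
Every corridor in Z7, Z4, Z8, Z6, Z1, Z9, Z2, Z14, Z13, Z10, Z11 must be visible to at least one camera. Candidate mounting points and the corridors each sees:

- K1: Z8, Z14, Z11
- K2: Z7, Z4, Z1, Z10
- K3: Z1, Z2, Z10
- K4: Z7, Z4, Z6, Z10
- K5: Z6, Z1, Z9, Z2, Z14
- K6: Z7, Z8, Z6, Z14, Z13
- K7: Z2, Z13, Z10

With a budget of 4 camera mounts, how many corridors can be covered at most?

11

Choosing K1, K2, K5, K6 covers {Z7, Z4, Z8, Z6, Z1, Z9, Z2, Z14, Z13, Z10, Z11} — 11 corridors.
That is all 11 corridors.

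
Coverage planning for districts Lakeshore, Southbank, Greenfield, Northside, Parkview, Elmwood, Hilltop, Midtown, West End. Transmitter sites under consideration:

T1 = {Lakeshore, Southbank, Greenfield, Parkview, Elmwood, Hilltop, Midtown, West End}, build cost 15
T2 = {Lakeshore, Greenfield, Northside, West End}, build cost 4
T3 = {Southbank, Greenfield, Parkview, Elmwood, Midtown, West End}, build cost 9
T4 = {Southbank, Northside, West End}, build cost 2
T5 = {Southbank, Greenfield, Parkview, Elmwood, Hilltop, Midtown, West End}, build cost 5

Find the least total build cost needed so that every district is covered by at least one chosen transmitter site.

T2, T5 cover every district at build cost 4 + 5 = 9.
Any cover uses at least 2 transmitter sites; among all covering selections none totals below 9.
Greedy by coverage-per-build cost would pick T4, T5, T2 for 11 — worse than the optimum 9.

9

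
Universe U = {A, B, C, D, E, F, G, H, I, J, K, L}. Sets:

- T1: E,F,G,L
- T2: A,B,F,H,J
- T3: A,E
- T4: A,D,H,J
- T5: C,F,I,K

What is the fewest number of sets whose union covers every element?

T1, T2, T4, T5 together cover {A, B, C, D, E, F, G, H, I, J, K, L} — every element.
No 3 of the 5 sets cover everything (all 10 triples fall short), so 4 is minimum.

4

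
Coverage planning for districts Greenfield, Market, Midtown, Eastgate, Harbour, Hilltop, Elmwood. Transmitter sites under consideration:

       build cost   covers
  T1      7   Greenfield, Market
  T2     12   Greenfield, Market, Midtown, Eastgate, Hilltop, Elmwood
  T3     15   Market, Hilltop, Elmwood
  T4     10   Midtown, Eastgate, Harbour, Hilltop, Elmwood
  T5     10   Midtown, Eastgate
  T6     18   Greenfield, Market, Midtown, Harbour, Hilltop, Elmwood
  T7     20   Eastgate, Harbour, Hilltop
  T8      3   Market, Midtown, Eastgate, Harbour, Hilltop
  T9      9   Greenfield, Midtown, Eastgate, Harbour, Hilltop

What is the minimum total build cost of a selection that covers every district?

T2, T8 cover every district at build cost 12 + 3 = 15.
Any cover uses at least 2 transmitter sites; among all covering selections none totals below 15.

15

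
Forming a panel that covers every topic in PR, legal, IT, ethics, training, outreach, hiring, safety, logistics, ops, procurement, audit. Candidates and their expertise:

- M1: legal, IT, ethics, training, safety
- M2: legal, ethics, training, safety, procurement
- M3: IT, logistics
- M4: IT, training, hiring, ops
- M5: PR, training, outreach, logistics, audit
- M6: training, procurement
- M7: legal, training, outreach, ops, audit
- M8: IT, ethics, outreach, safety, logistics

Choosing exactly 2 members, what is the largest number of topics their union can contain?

Choosing M1, M5 covers {PR, legal, IT, ethics, training, outreach, safety, logistics, audit} — 9 topics.
No choice of 2 members does better; here hiring, ops, procurement are left uncovered.

9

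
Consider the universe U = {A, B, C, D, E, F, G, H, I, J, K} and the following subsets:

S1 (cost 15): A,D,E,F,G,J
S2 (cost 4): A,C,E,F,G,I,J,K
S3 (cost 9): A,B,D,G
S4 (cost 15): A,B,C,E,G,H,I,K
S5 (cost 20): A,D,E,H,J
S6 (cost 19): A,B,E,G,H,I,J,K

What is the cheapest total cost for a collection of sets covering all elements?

S2, S3, S4 cover every element at cost 4 + 9 + 15 = 28.
Any cover uses at least 2 sets; among all covering selections none totals below 28.

28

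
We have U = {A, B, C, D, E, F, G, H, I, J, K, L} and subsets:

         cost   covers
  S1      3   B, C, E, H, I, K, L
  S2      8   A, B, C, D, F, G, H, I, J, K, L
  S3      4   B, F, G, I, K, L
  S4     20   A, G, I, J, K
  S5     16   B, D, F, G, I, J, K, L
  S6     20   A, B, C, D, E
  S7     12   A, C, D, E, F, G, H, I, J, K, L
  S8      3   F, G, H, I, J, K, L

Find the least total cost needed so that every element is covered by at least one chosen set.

S1, S2 cover every element at cost 3 + 8 = 11.
Any cover uses at least 2 sets; among all covering selections none totals below 11.

11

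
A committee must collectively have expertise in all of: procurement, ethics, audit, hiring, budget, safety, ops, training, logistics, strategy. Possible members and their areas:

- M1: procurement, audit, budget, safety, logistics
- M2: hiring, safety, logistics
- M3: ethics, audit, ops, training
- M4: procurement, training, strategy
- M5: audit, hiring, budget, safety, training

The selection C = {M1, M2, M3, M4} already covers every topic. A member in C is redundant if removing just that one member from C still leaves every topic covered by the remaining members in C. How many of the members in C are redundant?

Drop M1: budget uncovered — not redundant.
Drop M2: hiring uncovered — not redundant.
Drop M3: ethics, ops uncovered — not redundant.
Drop M4: strategy uncovered — not redundant.
None of the members in C is redundant.

0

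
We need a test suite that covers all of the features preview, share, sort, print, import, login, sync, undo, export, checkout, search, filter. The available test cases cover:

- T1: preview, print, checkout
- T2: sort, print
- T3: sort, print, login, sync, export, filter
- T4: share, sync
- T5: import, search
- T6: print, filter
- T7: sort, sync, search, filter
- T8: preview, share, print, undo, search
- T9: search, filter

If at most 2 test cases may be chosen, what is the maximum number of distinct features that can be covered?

Choosing T3, T8 covers {preview, share, sort, print, login, sync, undo, export, search, filter} — 10 features.
No choice of 2 test cases does better; here import, checkout are left uncovered.

10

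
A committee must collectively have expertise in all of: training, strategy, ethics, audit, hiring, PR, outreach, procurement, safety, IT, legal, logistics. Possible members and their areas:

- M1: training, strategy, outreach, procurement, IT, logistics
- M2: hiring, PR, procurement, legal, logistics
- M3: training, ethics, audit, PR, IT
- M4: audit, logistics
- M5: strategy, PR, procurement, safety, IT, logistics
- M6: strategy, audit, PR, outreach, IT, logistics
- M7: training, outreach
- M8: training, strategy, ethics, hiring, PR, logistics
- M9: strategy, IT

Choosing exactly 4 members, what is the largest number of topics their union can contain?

Choosing M1, M2, M3, M5 covers {training, strategy, ethics, audit, hiring, PR, outreach, procurement, safety, IT, legal, logistics} — 12 topics.
That is all 12 topics.

12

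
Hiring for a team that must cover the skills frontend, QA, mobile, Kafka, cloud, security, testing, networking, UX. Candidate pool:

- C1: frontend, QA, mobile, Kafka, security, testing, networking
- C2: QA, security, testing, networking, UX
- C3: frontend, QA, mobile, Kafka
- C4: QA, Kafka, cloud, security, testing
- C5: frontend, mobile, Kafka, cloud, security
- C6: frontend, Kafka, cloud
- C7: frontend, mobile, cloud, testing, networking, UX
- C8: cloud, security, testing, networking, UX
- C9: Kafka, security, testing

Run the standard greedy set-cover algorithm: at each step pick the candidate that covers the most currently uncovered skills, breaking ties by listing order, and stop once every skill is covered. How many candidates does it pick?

Pick 1: C1 covers 7 new skills (frontend, QA, mobile, Kafka, security, testing, networking).
Pick 2: C7 covers 2 new skills (cloud, UX).
Greedy uses 2 candidates.

2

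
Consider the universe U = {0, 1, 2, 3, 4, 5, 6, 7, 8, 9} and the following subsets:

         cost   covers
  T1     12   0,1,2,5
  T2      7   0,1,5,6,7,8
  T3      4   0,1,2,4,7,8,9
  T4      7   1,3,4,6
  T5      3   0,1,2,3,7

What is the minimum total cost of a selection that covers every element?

T2, T3, T5 cover every element at cost 7 + 4 + 3 = 14.
Any cover uses at least 3 sets; among all covering selections none totals below 14.

14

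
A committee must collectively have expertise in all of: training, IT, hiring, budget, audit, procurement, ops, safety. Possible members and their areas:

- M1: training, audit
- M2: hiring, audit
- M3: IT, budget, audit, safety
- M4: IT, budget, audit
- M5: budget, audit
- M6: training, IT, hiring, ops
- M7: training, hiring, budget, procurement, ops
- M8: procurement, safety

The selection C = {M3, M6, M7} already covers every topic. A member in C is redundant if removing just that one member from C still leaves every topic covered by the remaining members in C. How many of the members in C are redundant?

Drop M3: audit, safety uncovered — not redundant.
Drop M6: the rest still cover every topic — redundant.
Drop M7: procurement uncovered — not redundant.
1 redundant: M6.

1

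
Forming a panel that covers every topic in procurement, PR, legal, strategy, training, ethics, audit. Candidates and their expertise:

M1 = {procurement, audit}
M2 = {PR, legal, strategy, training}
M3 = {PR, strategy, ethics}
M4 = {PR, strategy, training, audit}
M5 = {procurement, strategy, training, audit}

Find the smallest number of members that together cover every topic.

M1, M2, M3 together cover {procurement, PR, legal, strategy, training, ethics, audit} — every topic.
No 2 of the 5 members cover everything (all 10 pairs fall short), so 3 is minimum.

3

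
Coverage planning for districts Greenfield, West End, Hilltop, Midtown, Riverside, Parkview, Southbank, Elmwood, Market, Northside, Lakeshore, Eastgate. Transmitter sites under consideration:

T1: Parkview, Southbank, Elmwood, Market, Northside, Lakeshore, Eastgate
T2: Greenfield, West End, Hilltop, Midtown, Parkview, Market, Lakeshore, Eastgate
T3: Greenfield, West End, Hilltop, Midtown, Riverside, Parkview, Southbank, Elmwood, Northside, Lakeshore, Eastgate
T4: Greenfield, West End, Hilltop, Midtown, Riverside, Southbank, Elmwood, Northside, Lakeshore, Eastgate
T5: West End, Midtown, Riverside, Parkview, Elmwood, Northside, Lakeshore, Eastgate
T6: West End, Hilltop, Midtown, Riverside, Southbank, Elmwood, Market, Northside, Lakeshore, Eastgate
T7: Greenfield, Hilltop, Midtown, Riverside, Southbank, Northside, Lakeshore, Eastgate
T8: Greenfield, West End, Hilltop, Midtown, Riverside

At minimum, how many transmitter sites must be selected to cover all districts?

2

T1, T3 together cover {Greenfield, West End, Hilltop, Midtown, Riverside, Parkview, Southbank, Elmwood, Market, Northside, Lakeshore, Eastgate} — every district.
No single transmitter site contains all 12 districts, so 2 is optimal.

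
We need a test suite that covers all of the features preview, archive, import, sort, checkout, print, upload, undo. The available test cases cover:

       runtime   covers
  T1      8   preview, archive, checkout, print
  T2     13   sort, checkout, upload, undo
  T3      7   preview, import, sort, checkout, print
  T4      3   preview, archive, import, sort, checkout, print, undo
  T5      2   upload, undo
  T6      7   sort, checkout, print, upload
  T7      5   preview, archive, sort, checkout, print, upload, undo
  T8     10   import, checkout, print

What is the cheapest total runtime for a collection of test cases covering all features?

5

T4, T5 cover every feature at runtime 3 + 2 = 5.
Any cover uses at least 2 test cases; among all covering selections none totals below 5.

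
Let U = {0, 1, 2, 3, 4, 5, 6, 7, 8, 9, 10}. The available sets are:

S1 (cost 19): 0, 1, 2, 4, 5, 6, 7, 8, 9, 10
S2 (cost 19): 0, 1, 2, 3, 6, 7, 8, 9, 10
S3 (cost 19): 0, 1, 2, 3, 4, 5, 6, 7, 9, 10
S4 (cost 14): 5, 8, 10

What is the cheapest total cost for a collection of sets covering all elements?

33

S3, S4 cover every element at cost 19 + 14 = 33.
Any cover uses at least 2 sets; among all covering selections none totals below 33.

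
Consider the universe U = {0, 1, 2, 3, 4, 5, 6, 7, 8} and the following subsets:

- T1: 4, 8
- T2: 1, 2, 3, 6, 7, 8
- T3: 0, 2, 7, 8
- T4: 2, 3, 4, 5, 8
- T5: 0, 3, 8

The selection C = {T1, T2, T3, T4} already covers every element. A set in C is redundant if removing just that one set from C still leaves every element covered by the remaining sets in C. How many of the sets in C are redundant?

1

Drop T1: the rest still cover every element — redundant.
Drop T2: 1, 6 uncovered — not redundant.
Drop T3: 0 uncovered — not redundant.
Drop T4: 5 uncovered — not redundant.
1 redundant: T1.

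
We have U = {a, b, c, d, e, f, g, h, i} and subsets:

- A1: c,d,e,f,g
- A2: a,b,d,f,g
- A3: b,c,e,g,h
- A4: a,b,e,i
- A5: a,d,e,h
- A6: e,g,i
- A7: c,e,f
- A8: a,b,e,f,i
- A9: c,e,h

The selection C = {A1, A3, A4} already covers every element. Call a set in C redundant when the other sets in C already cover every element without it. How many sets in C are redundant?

Drop A1: d, f uncovered — not redundant.
Drop A3: h uncovered — not redundant.
Drop A4: a, i uncovered — not redundant.
None of the sets in C is redundant.

0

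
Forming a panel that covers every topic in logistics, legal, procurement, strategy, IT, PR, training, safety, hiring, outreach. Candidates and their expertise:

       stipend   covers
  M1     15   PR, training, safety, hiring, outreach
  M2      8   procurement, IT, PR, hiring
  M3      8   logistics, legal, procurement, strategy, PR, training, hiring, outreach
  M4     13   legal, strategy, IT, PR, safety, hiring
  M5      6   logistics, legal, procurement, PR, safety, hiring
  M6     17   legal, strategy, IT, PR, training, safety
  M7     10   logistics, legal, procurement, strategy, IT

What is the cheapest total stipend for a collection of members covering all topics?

M3, M4 cover every topic at stipend 8 + 13 = 21.
Any cover uses at least 2 members; among all covering selections none totals below 21.

21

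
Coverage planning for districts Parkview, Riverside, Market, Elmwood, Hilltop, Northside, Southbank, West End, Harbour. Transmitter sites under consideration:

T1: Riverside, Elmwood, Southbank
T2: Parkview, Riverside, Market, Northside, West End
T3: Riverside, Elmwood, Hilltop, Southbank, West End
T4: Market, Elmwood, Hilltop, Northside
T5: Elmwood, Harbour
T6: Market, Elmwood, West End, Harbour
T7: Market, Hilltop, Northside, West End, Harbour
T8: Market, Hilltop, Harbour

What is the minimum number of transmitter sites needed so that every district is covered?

T1, T2, T7 together cover {Parkview, Riverside, Market, Elmwood, Hilltop, Northside, Southbank, West End, Harbour} — every district.
No 2 of the 8 transmitter sites cover everything (all 28 pairs fall short), so 3 is minimum.

3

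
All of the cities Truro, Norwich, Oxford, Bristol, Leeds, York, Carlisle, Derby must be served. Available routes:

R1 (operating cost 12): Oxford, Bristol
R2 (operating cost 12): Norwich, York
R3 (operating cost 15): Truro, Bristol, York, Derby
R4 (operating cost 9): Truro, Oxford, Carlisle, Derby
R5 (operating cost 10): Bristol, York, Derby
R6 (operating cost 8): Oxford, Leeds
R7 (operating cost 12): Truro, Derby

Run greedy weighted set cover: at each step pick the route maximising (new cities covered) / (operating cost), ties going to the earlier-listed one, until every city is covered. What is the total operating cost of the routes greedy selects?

39

Pick 1: R4 adds 4 new (Truro, Oxford, Carlisle, Derby) at operating cost 9 (ratio 4/9).
Pick 2: R5 adds 2 new (Bristol, York) at operating cost 10 (ratio 2/10).
Pick 3: R6 adds 1 new (Leeds) at operating cost 8 (ratio 1/8).
Pick 4: R2 adds 1 new (Norwich) at operating cost 12 (ratio 1/12).
Greedy total operating cost: 9 + 10 + 8 + 12 = 39.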